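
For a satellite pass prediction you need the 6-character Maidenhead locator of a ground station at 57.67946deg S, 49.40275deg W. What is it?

GD52hh

Shift to the Maidenhead origin (180°W, 90°S): lon 130.5973, lat 32.3205.
Field (20°×10°, letters A–R): 130.5973/20 → 6 → G, 32.3205/10 → 3 → D; chars GD.
Square (2°×1°, digits 0–9): 10.5973/2 → 5, 2.3205/1 → 2; chars 52.
Subsquare (5′×2.5′, letters a–x): 0.5973/0.0833333 → 7 → h, 0.3205/0.0416667 → 7 → h; chars hh.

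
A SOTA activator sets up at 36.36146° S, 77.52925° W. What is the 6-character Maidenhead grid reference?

Add 180° to longitude and 90° to latitude: 102.4707, 53.6385.
Field: lon ⌊102.4707/20⌋ = 5 → F; lat ⌊53.6385/10⌋ = 5 → F.
Square: lon ⌊2.4707/2⌋ = 1; lat ⌊3.6385/1⌋ = 3.
Subsquare: lon ⌊0.4707/0.0833333⌋ = 5 → f; lat ⌊0.6385/0.0416667⌋ = 15 → p.

FF13fp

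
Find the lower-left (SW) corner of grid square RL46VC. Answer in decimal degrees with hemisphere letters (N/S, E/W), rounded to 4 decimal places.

Field R=17, L=11: +17·20° lon, +11·10° lat → SW at lon 160°, lat 20°.
Square 4, 6: +4·2° lon, +6·1° lat → SW at lon 168°, lat 26°.
Subsquare v=21, c=2: +21·0.0833333° lon, +2·0.0416667° lat → SW at lon 169.75°, lat 26.0833°.
latitude 26.0833° N, longitude 169.7500° E.

26.0833° N, 169.7500° E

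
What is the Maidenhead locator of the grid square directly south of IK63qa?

IK62qx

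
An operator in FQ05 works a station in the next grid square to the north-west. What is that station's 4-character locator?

EQ96

Longitude square 0; −1 → -1, wraps to 9, carry into field.
Longitude field F = 5; −1 → 4 = E.
Latitude square 5; +1 → 6.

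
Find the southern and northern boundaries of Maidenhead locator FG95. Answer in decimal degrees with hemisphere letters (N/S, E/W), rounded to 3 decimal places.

Field F=5, G=6: +5·20° lon, +6·10° lat → SW at lon -80°, lat -30°.
Square 9, 5: +9·2° lon, +5·1° lat → SW at lon -62°, lat -25°.
Cell spans 2° lon × 1° lat.
south 25.000° S, north 24.000° S.

25.000° S, 24.000° S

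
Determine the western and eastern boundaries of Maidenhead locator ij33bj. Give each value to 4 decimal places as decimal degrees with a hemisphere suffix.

Field I=8, J=9: +8·20° lon, +9·10° lat → SW at lon -20°, lat 0°.
Square 3, 3: +3·2° lon, +3·1° lat → SW at lon -14°, lat 3°.
Subsquare b=1, j=9: +1·0.0833333° lon, +9·0.0416667° lat → SW at lon -13.9167°, lat 3.375°.
Cell spans 0.0833333° lon × 0.0416667° lat.
west 13.9167° W, east 13.8333° W.

13.9167° W, 13.8333° W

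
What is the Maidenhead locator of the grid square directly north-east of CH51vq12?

CH51vq23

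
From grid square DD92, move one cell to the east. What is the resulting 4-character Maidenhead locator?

ED02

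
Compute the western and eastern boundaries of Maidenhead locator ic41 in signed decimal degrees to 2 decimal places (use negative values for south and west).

Field I=8, C=2: +8·20° lon, +2·10° lat → SW at lon -20°, lat -70°.
Square 4, 1: +4·2° lon, +1·1° lat → SW at lon -12°, lat -69°.
Cell spans 2° lon × 1° lat.
west -12.00, east -10.00.

-12.00, -10.00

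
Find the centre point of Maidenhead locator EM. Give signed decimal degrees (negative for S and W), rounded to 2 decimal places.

35.00, -90.00

Field E=4, M=12: +4·20° lon, +12·10° lat → SW at lon -100°, lat 30°.
Cell spans 20° lon × 10° lat. Centre is SW corner plus half of each.
latitude 35.00, longitude -90.00.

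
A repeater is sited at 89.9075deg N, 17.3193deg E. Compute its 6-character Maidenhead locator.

Add 180° to longitude and 90° to latitude: 197.3193, 179.9075.
Field: 197.3193/20 → 9 → J, 179.9075/10 → 17 → R; chars JR.
Square: 17.3193/2 → 8, 9.9075/1 → 9; chars 89.
Subsquare: 1.3193/0.0833333 → 15 → p, 0.9075/0.0416667 → 21 → v; chars pv.

JR89pv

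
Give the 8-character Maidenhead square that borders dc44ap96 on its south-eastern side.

DC44bp05

Longitude extended square 9; +1 → 10, wraps to 0, carry into subsquare.
Longitude subsquare a = 0; +1 → 1 = b.
Latitude extended square 6; −1 → 5.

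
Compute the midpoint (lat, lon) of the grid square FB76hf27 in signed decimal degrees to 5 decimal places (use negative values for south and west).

Field F=5, B=1: +5·20° lon, +1·10° lat → SW at lon -80°, lat -80°.
Square 7, 6: +7·2° lon, +6·1° lat → SW at lon -66°, lat -74°.
Subsquare h=7, f=5: +7·0.0833333° lon, +5·0.0416667° lat → SW at lon -65.4167°, lat -73.7917°.
Extended square 2, 7: +2·0.00833333° lon, +7·0.00416667° lat → SW at lon -65.4°, lat -73.7625°.
Cell spans 0.00833333° lon × 0.00416667° lat. Centre is SW corner plus half of each.
latitude -73.76042, longitude -65.39583.

-73.76042, -65.39583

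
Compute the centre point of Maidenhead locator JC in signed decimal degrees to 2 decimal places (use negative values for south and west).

Field J=9, C=2: +9·20° lon, +2·10° lat → SW at lon 0°, lat -70°.
Cell spans 20° lon × 10° lat. Centre is SW corner plus half of each.
latitude -65.00, longitude 10.00.

-65.00, 10.00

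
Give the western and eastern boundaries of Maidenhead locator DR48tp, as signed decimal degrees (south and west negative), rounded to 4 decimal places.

Field D=3, R=17: +3·20° lon, +17·10° lat → SW at lon -120°, lat 80°.
Square 4, 8: +4·2° lon, +8·1° lat → SW at lon -112°, lat 88°.
Subsquare t=19, p=15: +19·0.0833333° lon, +15·0.0416667° lat → SW at lon -110.417°, lat 88.625°.
Cell spans 0.0833333° lon × 0.0416667° lat.
west -110.4167, east -110.3333.

-110.4167, -110.3333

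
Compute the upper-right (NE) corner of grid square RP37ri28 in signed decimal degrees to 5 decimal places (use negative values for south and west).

Field R=17, P=15: +17·20° lon, +15·10° lat → SW at lon 160°, lat 60°.
Square 3, 7: +3·2° lon, +7·1° lat → SW at lon 166°, lat 67°.
Subsquare r=17, i=8: +17·0.0833333° lon, +8·0.0416667° lat → SW at lon 167.417°, lat 67.3333°.
Extended square 2, 8: +2·0.00833333° lon, +8·0.00416667° lat → SW at lon 167.433°, lat 67.3667°.
Cell spans 0.00833333° lon × 0.00416667° lat. NE corner is SW corner plus one full cell.
latitude 67.37083, longitude 167.44167.

67.37083, 167.44167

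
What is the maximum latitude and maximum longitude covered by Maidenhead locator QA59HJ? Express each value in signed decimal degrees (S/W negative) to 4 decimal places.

-80.5833, 150.6667

Field Q=16, A=0: +16·20° lon, +0·10° lat → SW at lon 140°, lat -90°.
Square 5, 9: +5·2° lon, +9·1° lat → SW at lon 150°, lat -81°.
Subsquare h=7, j=9: +7·0.0833333° lon, +9·0.0416667° lat → SW at lon 150.583°, lat -80.625°.
Cell spans 0.0833333° lon × 0.0416667° lat. NE corner is SW corner plus one full cell.
latitude -80.5833, longitude 150.6667.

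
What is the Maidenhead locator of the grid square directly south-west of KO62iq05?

Longitude extended square 0; −1 → -1, wraps to 9, carry into subsquare.
Longitude subsquare i = 8; −1 → 7 = h.
Latitude extended square 5; −1 → 4.

KO62hq94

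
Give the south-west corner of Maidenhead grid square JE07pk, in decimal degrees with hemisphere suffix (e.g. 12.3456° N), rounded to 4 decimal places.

42.5833° S, 1.2500° E

Field J=9, E=4: +9·20° lon, +4·10° lat → SW at lon 0°, lat -50°.
Square 0, 7: +0·2° lon, +7·1° lat → SW at lon 0°, lat -43°.
Subsquare p=15, k=10: +15·0.0833333° lon, +10·0.0416667° lat → SW at lon 1.25°, lat -42.5833°.
latitude 42.5833° S, longitude 1.2500° E.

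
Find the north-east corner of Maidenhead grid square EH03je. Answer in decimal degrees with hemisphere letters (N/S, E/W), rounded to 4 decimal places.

16.7917° S, 99.1667° W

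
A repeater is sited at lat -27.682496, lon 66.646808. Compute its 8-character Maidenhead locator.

MG32hh76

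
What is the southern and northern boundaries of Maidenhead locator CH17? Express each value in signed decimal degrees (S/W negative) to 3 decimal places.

Field C=2, H=7: +2·20° lon, +7·10° lat → SW at lon -140°, lat -20°.
Square 1, 7: +1·2° lon, +7·1° lat → SW at lon -138°, lat -13°.
Cell spans 2° lon × 1° lat.
south -13.000, north -12.000.

-13.000, -12.000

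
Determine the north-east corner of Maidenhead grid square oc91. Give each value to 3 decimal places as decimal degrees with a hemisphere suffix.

68.000° S, 120.000° E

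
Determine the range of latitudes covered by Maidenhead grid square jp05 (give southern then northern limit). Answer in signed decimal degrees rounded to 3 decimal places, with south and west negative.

65.000, 66.000

Field J=9, P=15: +9·20° lon, +15·10° lat → SW at lon 0°, lat 60°.
Square 0, 5: +0·2° lon, +5·1° lat → SW at lon 0°, lat 65°.
Cell spans 2° lon × 1° lat.
south 65.000, north 66.000.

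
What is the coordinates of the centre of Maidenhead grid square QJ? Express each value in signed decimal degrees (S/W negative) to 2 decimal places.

5.00, 150.00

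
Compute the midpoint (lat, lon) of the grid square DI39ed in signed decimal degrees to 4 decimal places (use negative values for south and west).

Field D=3, I=8: +3·20° lon, +8·10° lat → SW at lon -120°, lat -10°.
Square 3, 9: +3·2° lon, +9·1° lat → SW at lon -114°, lat -1°.
Subsquare e=4, d=3: +4·0.0833333° lon, +3·0.0416667° lat → SW at lon -113.667°, lat -0.875°.
Cell spans 0.0833333° lon × 0.0416667° lat. Centre is SW corner plus half of each.
latitude -0.8542, longitude -113.6250.

-0.8542, -113.6250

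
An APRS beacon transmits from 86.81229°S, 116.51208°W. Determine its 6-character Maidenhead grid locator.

Add 180° to longitude and 90° to latitude: 63.4879, 3.1877.
Field: lon ⌊63.4879/20⌋ = 3 → D; lat ⌊3.1877/10⌋ = 0 → A.
Square: lon ⌊3.4879/2⌋ = 1; lat ⌊3.1877/1⌋ = 3.
Subsquare: lon ⌊1.4879/0.0833333⌋ = 17 → r; lat ⌊0.1877/0.0416667⌋ = 4 → e.

DA13re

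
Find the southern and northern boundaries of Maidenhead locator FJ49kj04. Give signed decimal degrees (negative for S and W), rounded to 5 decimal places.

Field F=5, J=9: +5·20° lon, +9·10° lat → SW at lon -80°, lat 0°.
Square 4, 9: +4·2° lon, +9·1° lat → SW at lon -72°, lat 9°.
Subsquare k=10, j=9: +10·0.0833333° lon, +9·0.0416667° lat → SW at lon -71.1667°, lat 9.375°.
Extended square 0, 4: +0·0.00833333° lon, +4·0.00416667° lat → SW at lon -71.1667°, lat 9.39167°.
Cell spans 0.00833333° lon × 0.00416667° lat.
south 9.39167, north 9.39583.

9.39167, 9.39583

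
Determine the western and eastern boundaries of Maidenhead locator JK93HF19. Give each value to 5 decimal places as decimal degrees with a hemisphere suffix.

18.59167° E, 18.60000° E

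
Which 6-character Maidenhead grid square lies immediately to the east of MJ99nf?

MJ99of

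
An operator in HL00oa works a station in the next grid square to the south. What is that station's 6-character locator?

HK09ox

Latitude subsquare a = 0; −1 → -1, wraps to 23 = x, carry into square.
Latitude square 0; −1 → -1, wraps to 9, carry into field.
Latitude field L = 11; −1 → 10 = K.
The longitude characters are unchanged.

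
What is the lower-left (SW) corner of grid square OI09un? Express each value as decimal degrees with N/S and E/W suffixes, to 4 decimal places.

0.4583° S, 101.6667° E

Field O=14, I=8: +14·20° lon, +8·10° lat → SW at lon 100°, lat -10°.
Square 0, 9: +0·2° lon, +9·1° lat → SW at lon 100°, lat -1°.
Subsquare u=20, n=13: +20·0.0833333° lon, +13·0.0416667° lat → SW at lon 101.667°, lat -0.458333°.
latitude 0.4583° S, longitude 101.6667° E.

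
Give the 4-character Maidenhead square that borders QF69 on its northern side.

QG60

Latitude square 9; +1 → 10, wraps to 0, carry into field.
Latitude field F = 5; +1 → 6 = G.
The longitude characters are unchanged.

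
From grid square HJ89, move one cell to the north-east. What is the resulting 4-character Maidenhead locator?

Longitude square 8; +1 → 9.
Latitude square 9; +1 → 10, wraps to 0, carry into field.
Latitude field J = 9; +1 → 10 = K.

HK90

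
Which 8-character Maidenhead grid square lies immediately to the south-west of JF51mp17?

JF51mp06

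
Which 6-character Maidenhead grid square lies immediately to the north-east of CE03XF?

CE13ag

Longitude subsquare x = 23; +1 → 24, wraps to 0 = a, carry into square.
Longitude square 0; +1 → 1.
Latitude subsquare f = 5; +1 → 6 = g.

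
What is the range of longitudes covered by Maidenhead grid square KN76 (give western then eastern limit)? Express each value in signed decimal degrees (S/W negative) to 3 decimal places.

Field K=10, N=13: +10·20° lon, +13·10° lat → SW at lon 20°, lat 40°.
Square 7, 6: +7·2° lon, +6·1° lat → SW at lon 34°, lat 46°.
Cell spans 2° lon × 1° lat.
west 34.000, east 36.000.

34.000, 36.000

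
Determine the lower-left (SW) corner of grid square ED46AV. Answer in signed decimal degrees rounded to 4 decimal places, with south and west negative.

Field E=4, D=3: +4·20° lon, +3·10° lat → SW at lon -100°, lat -60°.
Square 4, 6: +4·2° lon, +6·1° lat → SW at lon -92°, lat -54°.
Subsquare a=0, v=21: +0·0.0833333° lon, +21·0.0416667° lat → SW at lon -92°, lat -53.125°.
latitude -53.1250, longitude -92.0000.

-53.1250, -92.0000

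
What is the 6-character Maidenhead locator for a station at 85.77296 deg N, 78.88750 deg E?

MR95ks

Add 180° to longitude and 90° to latitude: 258.8875, 175.7730.
Field: lon ⌊258.8875/20⌋ = 12 → M; lat ⌊175.7730/10⌋ = 17 → R.
Square: lon ⌊18.8875/2⌋ = 9; lat ⌊5.7730/1⌋ = 5.
Subsquare: lon ⌊0.8875/0.0833333⌋ = 10 → k; lat ⌊0.7730/0.0416667⌋ = 18 → s.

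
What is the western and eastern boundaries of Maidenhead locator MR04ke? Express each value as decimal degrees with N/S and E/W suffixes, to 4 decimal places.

Field M=12, R=17: +12·20° lon, +17·10° lat → SW at lon 60°, lat 80°.
Square 0, 4: +0·2° lon, +4·1° lat → SW at lon 60°, lat 84°.
Subsquare k=10, e=4: +10·0.0833333° lon, +4·0.0416667° lat → SW at lon 60.8333°, lat 84.1667°.
Cell spans 0.0833333° lon × 0.0416667° lat.
west 60.8333° E, east 60.9167° E.

60.8333° E, 60.9167° E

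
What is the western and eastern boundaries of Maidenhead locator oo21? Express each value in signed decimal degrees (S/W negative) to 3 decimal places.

104.000, 106.000

Field O=14, O=14: +14·20° lon, +14·10° lat → SW at lon 100°, lat 50°.
Square 2, 1: +2·2° lon, +1·1° lat → SW at lon 104°, lat 51°.
Cell spans 2° lon × 1° lat.
west 104.000, east 106.000.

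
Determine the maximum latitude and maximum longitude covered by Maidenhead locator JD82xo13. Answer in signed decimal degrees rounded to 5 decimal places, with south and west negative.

Field J=9, D=3: +9·20° lon, +3·10° lat → SW at lon 0°, lat -60°.
Square 8, 2: +8·2° lon, +2·1° lat → SW at lon 16°, lat -58°.
Subsquare x=23, o=14: +23·0.0833333° lon, +14·0.0416667° lat → SW at lon 17.9167°, lat -57.4167°.
Extended square 1, 3: +1·0.00833333° lon, +3·0.00416667° lat → SW at lon 17.925°, lat -57.4042°.
Cell spans 0.00833333° lon × 0.00416667° lat. NE corner is SW corner plus one full cell.
latitude -57.40000, longitude 17.93333.

-57.40000, 17.93333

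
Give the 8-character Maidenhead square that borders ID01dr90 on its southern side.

ID01dq99

Latitude extended square 0; −1 → -1, wraps to 9, carry into subsquare.
Latitude subsquare r = 17; −1 → 16 = q.
The longitude characters are unchanged.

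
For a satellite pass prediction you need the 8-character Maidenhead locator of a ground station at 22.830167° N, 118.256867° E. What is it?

Offset from 180°W / 90°S: lon 298.25687°, lat 112.83017°.
Field: 298.25687/20 → 14 → O, 112.83017/10 → 11 → L; chars OL.
Square: 18.25687/2 → 9, 2.83017/1 → 2; chars 92.
Subsquare: 0.25687/0.0833333 → 3 → d, 0.83017/0.0416667 → 19 → t; chars dt.
Extended square: 0.00687/0.00833333 → 0, 0.03850/0.00416667 → 9; chars 09.

OL92dt09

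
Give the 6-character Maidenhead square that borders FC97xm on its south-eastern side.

Longitude subsquare x = 23; +1 → 24, wraps to 0 = a, carry into square.
Longitude square 9; +1 → 10, wraps to 0, carry into field.
Longitude field F = 5; +1 → 6 = G.
Latitude subsquare m = 12; −1 → 11 = l.

GC07al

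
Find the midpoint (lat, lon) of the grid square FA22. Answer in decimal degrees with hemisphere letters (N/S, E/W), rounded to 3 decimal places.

87.500° S, 75.000° W

Field F=5, A=0: +5·20° lon, +0·10° lat → SW at lon -80°, lat -90°.
Square 2, 2: +2·2° lon, +2·1° lat → SW at lon -76°, lat -88°.
Cell spans 2° lon × 1° lat. Centre is SW corner plus half of each.
latitude 87.500° S, longitude 75.000° W.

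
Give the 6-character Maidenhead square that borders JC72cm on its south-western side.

JC72bl

Longitude subsquare c = 2; −1 → 1 = b.
Latitude subsquare m = 12; −1 → 11 = l.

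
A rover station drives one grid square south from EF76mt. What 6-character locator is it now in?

EF76ms

Latitude subsquare t = 19; −1 → 18 = s.
The longitude characters are unchanged.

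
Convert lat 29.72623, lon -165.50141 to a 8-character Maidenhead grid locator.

Add 180° to longitude and 90° to latitude: 14.49859, 119.72623.
Field: lon ⌊14.49859/20⌋ = 0 → A; lat ⌊119.72623/10⌋ = 11 → L.
Square: lon ⌊14.49859/2⌋ = 7; lat ⌊9.72623/1⌋ = 9.
Subsquare: lon ⌊0.49859/0.0833333⌋ = 5 → f; lat ⌊0.72623/0.0416667⌋ = 17 → r.
Extended square: lon ⌊0.08192/0.00833333⌋ = 9; lat ⌊0.01790/0.00416667⌋ = 4.

AL79fr94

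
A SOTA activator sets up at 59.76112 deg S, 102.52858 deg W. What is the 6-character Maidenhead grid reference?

DD80rf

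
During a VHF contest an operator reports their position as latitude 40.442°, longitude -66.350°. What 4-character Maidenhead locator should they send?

Add 180° to longitude and 90° to latitude: 113.65, 130.44.
Field (20°×10°, letters A–R): 113.65/20 → 5 → F, 130.44/10 → 13 → N; chars FN.
Square (2°×1°, digits 0–9): 13.65/2 → 6, 0.44/1 → 0; chars 60.

FN60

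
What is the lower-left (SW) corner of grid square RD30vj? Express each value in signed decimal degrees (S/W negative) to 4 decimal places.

-59.6250, 167.7500

Field R=17, D=3: +17·20° lon, +3·10° lat → SW at lon 160°, lat -60°.
Square 3, 0: +3·2° lon, +0·1° lat → SW at lon 166°, lat -60°.
Subsquare v=21, j=9: +21·0.0833333° lon, +9·0.0416667° lat → SW at lon 167.75°, lat -59.625°.
latitude -59.6250, longitude 167.7500.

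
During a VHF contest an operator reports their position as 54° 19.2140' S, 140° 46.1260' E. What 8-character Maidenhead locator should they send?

QD05jq23

Shift to the Maidenhead origin (180°W, 90°S): lon 320.76877, lat 35.67977.
Field: lon ⌊320.76877/20⌋ = 16 → Q; lat ⌊35.67977/10⌋ = 3 → D.
Square: lon ⌊0.76877/2⌋ = 0; lat ⌊5.67977/1⌋ = 5.
Subsquare: lon ⌊0.76877/0.0833333⌋ = 9 → j; lat ⌊0.67977/0.0416667⌋ = 16 → q.
Extended square: lon ⌊0.01877/0.00833333⌋ = 2; lat ⌊0.01310/0.00416667⌋ = 3.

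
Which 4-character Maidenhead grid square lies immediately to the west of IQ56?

Longitude square 5; −1 → 4.
The latitude characters are unchanged.

IQ46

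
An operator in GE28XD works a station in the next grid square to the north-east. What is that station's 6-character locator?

GE38ae

Longitude subsquare x = 23; +1 → 24, wraps to 0 = a, carry into square.
Longitude square 2; +1 → 3.
Latitude subsquare d = 3; +1 → 4 = e.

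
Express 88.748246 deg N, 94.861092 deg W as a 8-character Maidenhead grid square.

Add 180° to longitude and 90° to latitude: 85.13891, 178.74825.
Field: 85.13891/20 → 4 → E, 178.74825/10 → 17 → R; chars ER.
Square: 5.13891/2 → 2, 8.74825/1 → 8; chars 28.
Subsquare: 1.13891/0.0833333 → 13 → n, 0.74825/0.0416667 → 17 → r; chars nr.
Extended square: 0.05557/0.00833333 → 6, 0.03991/0.00416667 → 9; chars 69.

ER28nr69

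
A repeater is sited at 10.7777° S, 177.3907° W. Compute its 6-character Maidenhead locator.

AH19hf

Add 180° to longitude and 90° to latitude: 2.6093, 79.2223.
Field: 2.6093/20 → 0 → A, 79.2223/10 → 7 → H; chars AH.
Square: 2.6093/2 → 1, 9.2223/1 → 9; chars 19.
Subsquare: 0.6093/0.0833333 → 7 → h, 0.2223/0.0416667 → 5 → f; chars hf.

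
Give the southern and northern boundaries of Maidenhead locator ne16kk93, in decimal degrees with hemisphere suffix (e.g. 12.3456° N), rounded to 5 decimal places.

Field N=13, E=4: +13·20° lon, +4·10° lat → SW at lon 80°, lat -50°.
Square 1, 6: +1·2° lon, +6·1° lat → SW at lon 82°, lat -44°.
Subsquare k=10, k=10: +10·0.0833333° lon, +10·0.0416667° lat → SW at lon 82.8333°, lat -43.5833°.
Extended square 9, 3: +9·0.00833333° lon, +3·0.00416667° lat → SW at lon 82.9083°, lat -43.5708°.
Cell spans 0.00833333° lon × 0.00416667° lat.
south 43.57083° S, north 43.56667° S.

43.57083° S, 43.56667° S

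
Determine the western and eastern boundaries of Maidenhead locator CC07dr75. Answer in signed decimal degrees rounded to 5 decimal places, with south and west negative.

Field C=2, C=2: +2·20° lon, +2·10° lat → SW at lon -140°, lat -70°.
Square 0, 7: +0·2° lon, +7·1° lat → SW at lon -140°, lat -63°.
Subsquare d=3, r=17: +3·0.0833333° lon, +17·0.0416667° lat → SW at lon -139.75°, lat -62.2917°.
Extended square 7, 5: +7·0.00833333° lon, +5·0.00416667° lat → SW at lon -139.692°, lat -62.2708°.
Cell spans 0.00833333° lon × 0.00416667° lat.
west -139.69167, east -139.68333.

-139.69167, -139.68333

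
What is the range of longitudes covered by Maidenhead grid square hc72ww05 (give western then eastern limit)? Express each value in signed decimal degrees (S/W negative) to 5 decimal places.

Field H=7, C=2: +7·20° lon, +2·10° lat → SW at lon -40°, lat -70°.
Square 7, 2: +7·2° lon, +2·1° lat → SW at lon -26°, lat -68°.
Subsquare w=22, w=22: +22·0.0833333° lon, +22·0.0416667° lat → SW at lon -24.1667°, lat -67.0833°.
Extended square 0, 5: +0·0.00833333° lon, +5·0.00416667° lat → SW at lon -24.1667°, lat -67.0625°.
Cell spans 0.00833333° lon × 0.00416667° lat.
west -24.16667, east -24.15833.

-24.16667, -24.15833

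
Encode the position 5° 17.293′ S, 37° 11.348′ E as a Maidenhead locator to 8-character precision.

KI84or20

Shift to the Maidenhead origin (180°W, 90°S): lon 217.18913, lat 84.71178.
Field: lon ⌊217.18913/20⌋ = 10 → K; lat ⌊84.71178/10⌋ = 8 → I.
Square: lon ⌊17.18913/2⌋ = 8; lat ⌊4.71178/1⌋ = 4.
Subsquare: lon ⌊1.18913/0.0833333⌋ = 14 → o; lat ⌊0.71178/0.0416667⌋ = 17 → r.
Extended square: lon ⌊0.02247/0.00833333⌋ = 2; lat ⌊0.00345/0.00416667⌋ = 0.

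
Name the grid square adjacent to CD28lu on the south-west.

CD28kt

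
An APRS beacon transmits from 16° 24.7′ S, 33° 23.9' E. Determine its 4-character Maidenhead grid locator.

Offset from 180°W / 90°S: lon 213.40°, lat 73.59°.
Field (20°×10°, letters A–R): 213.40/20 → 10 → K, 73.59/10 → 7 → H; chars KH.
Square (2°×1°, digits 0–9): 13.40/2 → 6, 3.59/1 → 3; chars 63.

KH63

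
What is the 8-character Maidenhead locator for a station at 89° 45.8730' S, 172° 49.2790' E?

RA60jf86

Add 180° to longitude and 90° to latitude: 352.82132, 0.23545.
Field: lon ⌊352.82132/20⌋ = 17 → R; lat ⌊0.23545/10⌋ = 0 → A.
Square: lon ⌊12.82132/2⌋ = 6; lat ⌊0.23545/1⌋ = 0.
Subsquare: lon ⌊0.82132/0.0833333⌋ = 9 → j; lat ⌊0.23545/0.0416667⌋ = 5 → f.
Extended square: lon ⌊0.07132/0.00833333⌋ = 8; lat ⌊0.02712/0.00416667⌋ = 6.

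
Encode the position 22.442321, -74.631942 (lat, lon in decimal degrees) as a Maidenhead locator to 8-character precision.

Shift to the Maidenhead origin (180°W, 90°S): lon 105.36806, lat 112.44232.
Field (20°×10°, letters A–R): 105.36806/20 → 5 → F, 112.44232/10 → 11 → L; chars FL.
Square (2°×1°, digits 0–9): 5.36806/2 → 2, 2.44232/1 → 2; chars 22.
Subsquare (5′×2.5′, letters a–x): 1.36806/0.0833333 → 16 → q, 0.44232/0.0416667 → 10 → k; chars qk.
Extended square (30″×15″, digits 0–9): 0.03472/0.00833333 → 4, 0.02565/0.00416667 → 6; chars 46.

FL22qk46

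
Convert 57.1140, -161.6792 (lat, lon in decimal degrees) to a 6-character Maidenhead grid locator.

Offset from 180°W / 90°S: lon 18.3208°, lat 147.1140°.
Field (20°×10°, letters A–R): 18.3208/20 → 0 → A, 147.1140/10 → 14 → O; chars AO.
Square (2°×1°, digits 0–9): 18.3208/2 → 9, 7.1140/1 → 7; chars 97.
Subsquare (5′×2.5′, letters a–x): 0.3208/0.0833333 → 3 → d, 0.1140/0.0416667 → 2 → c; chars dc.

AO97dc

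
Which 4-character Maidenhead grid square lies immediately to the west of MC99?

Longitude square 9; −1 → 8.
The latitude characters are unchanged.

MC89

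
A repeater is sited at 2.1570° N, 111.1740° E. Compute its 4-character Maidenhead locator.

OJ52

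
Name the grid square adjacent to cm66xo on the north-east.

CM76ap

Longitude subsquare x = 23; +1 → 24, wraps to 0 = a, carry into square.
Longitude square 6; +1 → 7.
Latitude subsquare o = 14; +1 → 15 = p.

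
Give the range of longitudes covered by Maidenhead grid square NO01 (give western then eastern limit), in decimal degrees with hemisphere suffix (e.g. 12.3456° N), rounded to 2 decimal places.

80.00° E, 82.00° E

Field N=13, O=14: +13·20° lon, +14·10° lat → SW at lon 80°, lat 50°.
Square 0, 1: +0·2° lon, +1·1° lat → SW at lon 80°, lat 51°.
Cell spans 2° lon × 1° lat.
west 80.00° E, east 82.00° E.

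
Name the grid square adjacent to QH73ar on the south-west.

Longitude subsquare a = 0; −1 → -1, wraps to 23 = x, carry into square.
Longitude square 7; −1 → 6.
Latitude subsquare r = 17; −1 → 16 = q.

QH63xq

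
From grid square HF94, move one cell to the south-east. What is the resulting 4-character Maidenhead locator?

Longitude square 9; +1 → 10, wraps to 0, carry into field.
Longitude field H = 7; +1 → 8 = I.
Latitude square 4; −1 → 3.

IF03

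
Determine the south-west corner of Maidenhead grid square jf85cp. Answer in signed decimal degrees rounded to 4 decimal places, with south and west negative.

Field J=9, F=5: +9·20° lon, +5·10° lat → SW at lon 0°, lat -40°.
Square 8, 5: +8·2° lon, +5·1° lat → SW at lon 16°, lat -35°.
Subsquare c=2, p=15: +2·0.0833333° lon, +15·0.0416667° lat → SW at lon 16.1667°, lat -34.375°.
latitude -34.3750, longitude 16.1667.

-34.3750, 16.1667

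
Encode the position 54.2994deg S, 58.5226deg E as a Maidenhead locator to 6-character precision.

LD95gq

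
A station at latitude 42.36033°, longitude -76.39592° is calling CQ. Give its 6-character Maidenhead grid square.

Offset from 180°W / 90°S: lon 103.6041°, lat 132.3603°.
Field: lon ⌊103.6041/20⌋ = 5 → F; lat ⌊132.3603/10⌋ = 13 → N.
Square: lon ⌊3.6041/2⌋ = 1; lat ⌊2.3603/1⌋ = 2.
Subsquare: lon ⌊1.6041/0.0833333⌋ = 19 → t; lat ⌊0.3603/0.0416667⌋ = 8 → i.

FN12ti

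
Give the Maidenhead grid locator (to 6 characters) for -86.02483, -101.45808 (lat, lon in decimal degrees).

DA93gx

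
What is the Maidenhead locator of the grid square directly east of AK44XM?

AK54am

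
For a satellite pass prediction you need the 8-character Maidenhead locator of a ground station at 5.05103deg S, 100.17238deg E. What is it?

Add 180° to longitude and 90° to latitude: 280.17238, 84.94897.
Field: lon ⌊280.17238/20⌋ = 14 → O; lat ⌊84.94897/10⌋ = 8 → I.
Square: lon ⌊0.17238/2⌋ = 0; lat ⌊4.94897/1⌋ = 4.
Subsquare: lon ⌊0.17238/0.0833333⌋ = 2 → c; lat ⌊0.94897/0.0416667⌋ = 22 → w.
Extended square: lon ⌊0.00571/0.00833333⌋ = 0; lat ⌊0.03230/0.00416667⌋ = 7.

OI04cw07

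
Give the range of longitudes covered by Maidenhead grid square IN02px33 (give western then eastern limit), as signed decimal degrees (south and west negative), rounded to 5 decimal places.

Field I=8, N=13: +8·20° lon, +13·10° lat → SW at lon -20°, lat 40°.
Square 0, 2: +0·2° lon, +2·1° lat → SW at lon -20°, lat 42°.
Subsquare p=15, x=23: +15·0.0833333° lon, +23·0.0416667° lat → SW at lon -18.75°, lat 42.9583°.
Extended square 3, 3: +3·0.00833333° lon, +3·0.00416667° lat → SW at lon -18.725°, lat 42.9708°.
Cell spans 0.00833333° lon × 0.00416667° lat.
west -18.72500, east -18.71667.

-18.72500, -18.71667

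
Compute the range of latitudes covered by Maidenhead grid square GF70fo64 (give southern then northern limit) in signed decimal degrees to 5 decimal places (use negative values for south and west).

-39.40000, -39.39583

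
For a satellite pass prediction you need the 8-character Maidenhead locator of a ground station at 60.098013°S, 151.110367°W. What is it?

BC49kv66

Shift to the Maidenhead origin (180°W, 90°S): lon 28.88963, lat 29.90199.
Field: lon ⌊28.88963/20⌋ = 1 → B; lat ⌊29.90199/10⌋ = 2 → C.
Square: lon ⌊8.88963/2⌋ = 4; lat ⌊9.90199/1⌋ = 9.
Subsquare: lon ⌊0.88963/0.0833333⌋ = 10 → k; lat ⌊0.90199/0.0416667⌋ = 21 → v.
Extended square: lon ⌊0.05630/0.00833333⌋ = 6; lat ⌊0.02699/0.00416667⌋ = 6.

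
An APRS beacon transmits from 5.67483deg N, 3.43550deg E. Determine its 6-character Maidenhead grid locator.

Shift to the Maidenhead origin (180°W, 90°S): lon 183.4355, lat 95.6748.
Field: 183.4355/20 → 9 → J, 95.6748/10 → 9 → J; chars JJ.
Square: 3.4355/2 → 1, 5.6748/1 → 5; chars 15.
Subsquare: 1.4355/0.0833333 → 17 → r, 0.6748/0.0416667 → 16 → q; chars rq.

JJ15rq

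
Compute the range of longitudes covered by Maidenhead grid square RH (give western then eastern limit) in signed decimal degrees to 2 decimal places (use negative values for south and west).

Field R=17, H=7: +17·20° lon, +7·10° lat → SW at lon 160°, lat -20°.
Cell spans 20° lon × 10° lat.
west 160.00, east 180.00.

160.00, 180.00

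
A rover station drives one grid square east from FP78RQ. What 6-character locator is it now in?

FP78sq

Longitude subsquare r = 17; +1 → 18 = s.
The latitude characters are unchanged.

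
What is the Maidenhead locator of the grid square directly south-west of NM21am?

NM11xl

Longitude subsquare a = 0; −1 → -1, wraps to 23 = x, carry into square.
Longitude square 2; −1 → 1.
Latitude subsquare m = 12; −1 → 11 = l.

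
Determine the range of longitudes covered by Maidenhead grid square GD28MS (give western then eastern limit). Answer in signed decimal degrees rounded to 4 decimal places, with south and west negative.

Field G=6, D=3: +6·20° lon, +3·10° lat → SW at lon -60°, lat -60°.
Square 2, 8: +2·2° lon, +8·1° lat → SW at lon -56°, lat -52°.
Subsquare m=12, s=18: +12·0.0833333° lon, +18·0.0416667° lat → SW at lon -55°, lat -51.25°.
Cell spans 0.0833333° lon × 0.0416667° lat.
west -55.0000, east -54.9167.

-55.0000, -54.9167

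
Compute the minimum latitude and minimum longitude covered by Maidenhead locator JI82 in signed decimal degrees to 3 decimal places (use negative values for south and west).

Field J=9, I=8: +9·20° lon, +8·10° lat → SW at lon 0°, lat -10°.
Square 8, 2: +8·2° lon, +2·1° lat → SW at lon 16°, lat -8°.
latitude -8.000, longitude 16.000.

-8.000, 16.000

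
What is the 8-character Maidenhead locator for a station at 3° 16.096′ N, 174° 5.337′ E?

RJ73bg04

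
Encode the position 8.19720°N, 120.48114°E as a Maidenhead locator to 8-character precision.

Shift to the Maidenhead origin (180°W, 90°S): lon 300.48114, lat 98.19720.
Field: 300.48114/20 → 15 → P, 98.19720/10 → 9 → J; chars PJ.
Square: 0.48114/2 → 0, 8.19720/1 → 8; chars 08.
Subsquare: 0.48114/0.0833333 → 5 → f, 0.19720/0.0416667 → 4 → e; chars fe.
Extended square: 0.06447/0.00833333 → 7, 0.03053/0.00416667 → 7; chars 77.

PJ08fe77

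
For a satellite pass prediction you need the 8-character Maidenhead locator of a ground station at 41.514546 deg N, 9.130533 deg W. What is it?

IN51km43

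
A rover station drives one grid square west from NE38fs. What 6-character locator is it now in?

Longitude subsquare f = 5; −1 → 4 = e.
The latitude characters are unchanged.

NE38es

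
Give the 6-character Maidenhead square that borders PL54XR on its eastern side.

PL64ar

Longitude subsquare x = 23; +1 → 24, wraps to 0 = a, carry into square.
Longitude square 5; +1 → 6.
The latitude characters are unchanged.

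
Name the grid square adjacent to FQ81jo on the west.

Longitude subsquare j = 9; −1 → 8 = i.
The latitude characters are unchanged.

FQ81io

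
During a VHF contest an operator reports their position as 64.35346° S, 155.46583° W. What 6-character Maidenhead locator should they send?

BC25gp

Add 180° to longitude and 90° to latitude: 24.5342, 25.6465.
Field (20°×10°, letters A–R): lon ⌊24.5342/20⌋ = 1 → B; lat ⌊25.6465/10⌋ = 2 → C.
Square (2°×1°, digits 0–9): lon ⌊4.5342/2⌋ = 2; lat ⌊5.6465/1⌋ = 5.
Subsquare (5′×2.5′, letters a–x): lon ⌊0.5342/0.0833333⌋ = 6 → g; lat ⌊0.6465/0.0416667⌋ = 15 → p.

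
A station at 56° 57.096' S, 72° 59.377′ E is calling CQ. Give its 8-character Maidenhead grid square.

MD63lb81

Add 180° to longitude and 90° to latitude: 252.98962, 33.04840.
Field: lon ⌊252.98962/20⌋ = 12 → M; lat ⌊33.04840/10⌋ = 3 → D.
Square: lon ⌊12.98962/2⌋ = 6; lat ⌊3.04840/1⌋ = 3.
Subsquare: lon ⌊0.98962/0.0833333⌋ = 11 → l; lat ⌊0.04840/0.0416667⌋ = 1 → b.
Extended square: lon ⌊0.07295/0.00833333⌋ = 8; lat ⌊0.00673/0.00416667⌋ = 1.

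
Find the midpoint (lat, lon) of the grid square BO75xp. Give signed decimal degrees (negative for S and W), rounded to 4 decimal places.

55.6458, -144.0417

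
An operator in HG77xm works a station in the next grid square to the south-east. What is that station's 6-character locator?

Longitude subsquare x = 23; +1 → 24, wraps to 0 = a, carry into square.
Longitude square 7; +1 → 8.
Latitude subsquare m = 12; −1 → 11 = l.

HG87al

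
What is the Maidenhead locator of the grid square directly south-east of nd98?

OD07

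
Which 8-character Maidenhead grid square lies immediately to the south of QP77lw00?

QP77lv09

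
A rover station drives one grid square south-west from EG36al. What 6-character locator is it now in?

Longitude subsquare a = 0; −1 → -1, wraps to 23 = x, carry into square.
Longitude square 3; −1 → 2.
Latitude subsquare l = 11; −1 → 10 = k.

EG26xk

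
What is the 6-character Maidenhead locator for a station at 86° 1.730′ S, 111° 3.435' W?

DA43lx

Shift to the Maidenhead origin (180°W, 90°S): lon 68.9428, lat 3.9712.
Field (20°×10°, letters A–R): lon ⌊68.9428/20⌋ = 3 → D; lat ⌊3.9712/10⌋ = 0 → A.
Square (2°×1°, digits 0–9): lon ⌊8.9428/2⌋ = 4; lat ⌊3.9712/1⌋ = 3.
Subsquare (5′×2.5′, letters a–x): lon ⌊0.9428/0.0833333⌋ = 11 → l; lat ⌊0.9712/0.0416667⌋ = 23 → x.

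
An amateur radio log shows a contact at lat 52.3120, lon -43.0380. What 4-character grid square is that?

Offset from 180°W / 90°S: lon 136.96°, lat 142.31°.
Field: 136.96/20 → 6 → G, 142.31/10 → 14 → O; chars GO.
Square: 16.96/2 → 8, 2.31/1 → 2; chars 82.

GO82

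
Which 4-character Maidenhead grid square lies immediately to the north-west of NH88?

NH79

Longitude square 8; −1 → 7.
Latitude square 8; +1 → 9.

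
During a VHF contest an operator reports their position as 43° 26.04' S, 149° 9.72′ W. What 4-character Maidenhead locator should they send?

BE56

Offset from 180°W / 90°S: lon 30.84°, lat 46.57°.
Field (20°×10°, letters A–R): lon ⌊30.84/20⌋ = 1 → B; lat ⌊46.57/10⌋ = 4 → E.
Square (2°×1°, digits 0–9): lon ⌊10.84/2⌋ = 5; lat ⌊6.57/1⌋ = 6.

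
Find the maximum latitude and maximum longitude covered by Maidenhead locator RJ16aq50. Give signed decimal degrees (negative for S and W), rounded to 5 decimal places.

Field R=17, J=9: +17·20° lon, +9·10° lat → SW at lon 160°, lat 0°.
Square 1, 6: +1·2° lon, +6·1° lat → SW at lon 162°, lat 6°.
Subsquare a=0, q=16: +0·0.0833333° lon, +16·0.0416667° lat → SW at lon 162°, lat 6.66667°.
Extended square 5, 0: +5·0.00833333° lon, +0·0.00416667° lat → SW at lon 162.042°, lat 6.66667°.
Cell spans 0.00833333° lon × 0.00416667° lat. NE corner is SW corner plus one full cell.
latitude 6.67083, longitude 162.05000.

6.67083, 162.05000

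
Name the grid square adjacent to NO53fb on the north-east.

NO53gc

Longitude subsquare f = 5; +1 → 6 = g.
Latitude subsquare b = 1; +1 → 2 = c.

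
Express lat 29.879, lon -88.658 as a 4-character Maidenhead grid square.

Add 180° to longitude and 90° to latitude: 91.34, 119.88.
Field (20°×10°, letters A–R): lon ⌊91.34/20⌋ = 4 → E; lat ⌊119.88/10⌋ = 11 → L.
Square (2°×1°, digits 0–9): lon ⌊11.34/2⌋ = 5; lat ⌊9.88/1⌋ = 9.

EL59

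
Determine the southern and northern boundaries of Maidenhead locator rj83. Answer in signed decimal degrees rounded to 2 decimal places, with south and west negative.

3.00, 4.00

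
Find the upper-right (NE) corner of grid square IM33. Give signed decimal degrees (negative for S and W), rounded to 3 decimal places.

34.000, -12.000

Field I=8, M=12: +8·20° lon, +12·10° lat → SW at lon -20°, lat 30°.
Square 3, 3: +3·2° lon, +3·1° lat → SW at lon -14°, lat 33°.
Cell spans 2° lon × 1° lat. NE corner is SW corner plus one full cell.
latitude 34.000, longitude -12.000.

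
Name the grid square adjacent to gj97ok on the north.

Latitude subsquare k = 10; +1 → 11 = l.
The longitude characters are unchanged.

GJ97ol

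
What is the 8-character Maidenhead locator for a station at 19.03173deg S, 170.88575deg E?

RH50kx62

Offset from 180°W / 90°S: lon 350.88575°, lat 70.96827°.
Field: lon ⌊350.88575/20⌋ = 17 → R; lat ⌊70.96827/10⌋ = 7 → H.
Square: lon ⌊10.88575/2⌋ = 5; lat ⌊0.96827/1⌋ = 0.
Subsquare: lon ⌊0.88575/0.0833333⌋ = 10 → k; lat ⌊0.96827/0.0416667⌋ = 23 → x.
Extended square: lon ⌊0.05242/0.00833333⌋ = 6; lat ⌊0.00994/0.00416667⌋ = 2.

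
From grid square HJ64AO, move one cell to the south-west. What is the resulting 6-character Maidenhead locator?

Longitude subsquare a = 0; −1 → -1, wraps to 23 = x, carry into square.
Longitude square 6; −1 → 5.
Latitude subsquare o = 14; −1 → 13 = n.

HJ54xn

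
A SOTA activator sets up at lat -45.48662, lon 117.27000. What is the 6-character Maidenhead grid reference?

Shift to the Maidenhead origin (180°W, 90°S): lon 297.2700, lat 44.5134.
Field: lon ⌊297.2700/20⌋ = 14 → O; lat ⌊44.5134/10⌋ = 4 → E.
Square: lon ⌊17.2700/2⌋ = 8; lat ⌊4.5134/1⌋ = 4.
Subsquare: lon ⌊1.2700/0.0833333⌋ = 15 → p; lat ⌊0.5134/0.0416667⌋ = 12 → m.

OE84pm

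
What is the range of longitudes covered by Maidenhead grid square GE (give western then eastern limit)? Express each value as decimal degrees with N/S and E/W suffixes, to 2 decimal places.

60.00° W, 40.00° W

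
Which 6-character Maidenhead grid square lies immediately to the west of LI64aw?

LI54xw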